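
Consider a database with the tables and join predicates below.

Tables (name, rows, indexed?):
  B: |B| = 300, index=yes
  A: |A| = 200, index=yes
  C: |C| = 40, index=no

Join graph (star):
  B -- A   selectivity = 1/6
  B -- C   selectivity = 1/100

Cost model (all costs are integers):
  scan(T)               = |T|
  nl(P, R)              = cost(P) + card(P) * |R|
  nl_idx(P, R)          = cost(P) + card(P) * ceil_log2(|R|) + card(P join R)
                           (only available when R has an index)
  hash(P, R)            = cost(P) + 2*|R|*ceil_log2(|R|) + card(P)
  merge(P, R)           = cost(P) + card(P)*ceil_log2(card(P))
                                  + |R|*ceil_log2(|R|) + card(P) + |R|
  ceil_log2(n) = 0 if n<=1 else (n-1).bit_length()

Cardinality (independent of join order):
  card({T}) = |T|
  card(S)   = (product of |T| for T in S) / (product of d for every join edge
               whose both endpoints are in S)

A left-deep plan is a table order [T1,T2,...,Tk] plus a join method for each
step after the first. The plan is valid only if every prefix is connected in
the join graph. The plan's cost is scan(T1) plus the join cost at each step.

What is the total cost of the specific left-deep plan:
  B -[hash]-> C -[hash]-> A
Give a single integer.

4400

step 1: scan B: cost=300, card=300
step 2: join C via hash
    card(P join C) = 300*40/(100) = 120
    cost = 300 + 2*40*6 + 300 = 1080
step 3: join A via hash
    card(P join A) = 120*200/(6) = 4000
    cost = 1080 + 2*200*8 + 120 = 4400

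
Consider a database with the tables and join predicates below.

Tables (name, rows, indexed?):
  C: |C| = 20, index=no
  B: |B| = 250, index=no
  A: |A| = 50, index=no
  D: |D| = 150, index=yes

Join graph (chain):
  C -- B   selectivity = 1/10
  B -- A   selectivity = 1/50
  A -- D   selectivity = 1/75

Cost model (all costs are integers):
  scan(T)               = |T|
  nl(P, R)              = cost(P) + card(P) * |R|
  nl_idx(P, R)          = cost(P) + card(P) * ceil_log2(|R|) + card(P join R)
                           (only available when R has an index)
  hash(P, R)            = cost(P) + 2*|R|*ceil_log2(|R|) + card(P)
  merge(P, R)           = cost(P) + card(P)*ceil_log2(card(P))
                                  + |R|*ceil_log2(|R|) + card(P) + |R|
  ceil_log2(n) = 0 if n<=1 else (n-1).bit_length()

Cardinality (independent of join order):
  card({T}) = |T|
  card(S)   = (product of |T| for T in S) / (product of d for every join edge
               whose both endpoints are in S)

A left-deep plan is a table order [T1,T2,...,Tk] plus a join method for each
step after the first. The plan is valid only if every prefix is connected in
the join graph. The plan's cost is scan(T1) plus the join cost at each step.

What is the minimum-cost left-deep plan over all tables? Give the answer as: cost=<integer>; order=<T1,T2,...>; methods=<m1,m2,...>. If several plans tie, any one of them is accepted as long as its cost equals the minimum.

cost=4300; order=B,A,D,C; methods=hash,nl_idx,hash

Selinger DP (subsets sized 1..n):
  {C}: scan cost=20, card=20
  {B}: scan cost=250, card=250
  {A}: scan cost=50, card=50
  {D}: scan cost=150, card=150
  {BC}: card=500; try (C,hash)→700, (B,merge)→2390, (C,merge)→2620, (B,hash)→4040, (B,nl)→5020, (C,nl)→5250; best=700 via (C,hash)
  {AB}: card=250; try (A,hash)→1100, (B,merge)→2650, (A,merge)→2850, (B,hash)→4100, (B,nl)→12550, (A,nl)→12750; best=1100 via (A,hash)
  {AD}: card=100; try (D,nl_idx)→550, (A,hash)→900, (D,merge)→1750, (A,merge)→1850, (D,hash)→2500, (D,nl)→7550 …(+1); best=550 via (D,nl_idx)
  {ABC}: card=500; try (C,hash)→1550, (A,hash)→1800, (C,merge)→3470, (A,merge)→6050, (C,nl)→6100, (A,nl)→25700; best=1550 via (C,hash)
  {ABD}: card=500; try (D,nl_idx)→3600, (B,merge)→3600, (D,hash)→3750, (B,hash)→4650, (D,merge)→4700, (B,nl)→25550 …(+1); best=3600 via (D,nl_idx)
  {ABCD}: card=1000; try (C,hash)→4300, (D,hash)→4450, (D,nl_idx)→6550, (D,merge)→7900, (C,merge)→8720, (C,nl)→13600 …(+1); best=4300 via (C,hash)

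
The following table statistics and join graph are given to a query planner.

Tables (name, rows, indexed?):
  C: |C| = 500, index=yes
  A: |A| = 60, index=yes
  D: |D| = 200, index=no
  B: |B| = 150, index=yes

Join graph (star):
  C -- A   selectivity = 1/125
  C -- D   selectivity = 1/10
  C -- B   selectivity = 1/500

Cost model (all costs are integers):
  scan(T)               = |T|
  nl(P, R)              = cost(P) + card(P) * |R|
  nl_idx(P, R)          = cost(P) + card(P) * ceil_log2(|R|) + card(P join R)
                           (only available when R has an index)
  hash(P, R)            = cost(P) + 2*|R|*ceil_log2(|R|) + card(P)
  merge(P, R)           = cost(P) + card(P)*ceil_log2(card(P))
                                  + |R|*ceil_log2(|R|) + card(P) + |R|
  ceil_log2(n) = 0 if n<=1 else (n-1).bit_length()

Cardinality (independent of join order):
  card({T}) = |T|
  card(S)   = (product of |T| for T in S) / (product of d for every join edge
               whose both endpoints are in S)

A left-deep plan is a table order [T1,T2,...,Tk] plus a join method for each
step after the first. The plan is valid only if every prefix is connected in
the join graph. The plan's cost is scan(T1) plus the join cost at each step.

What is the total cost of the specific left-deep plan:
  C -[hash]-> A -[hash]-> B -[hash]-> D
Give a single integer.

7632

step 1: scan C: cost=500, card=500
step 2: join A via hash
    card(P join A) = 500*60/(125) = 240
    cost = 500 + 2*60*6 + 500 = 1720
step 3: join B via hash
    card(P join B) = 240*150/(500) = 72
    cost = 1720 + 2*150*8 + 240 = 4360
step 4: join D via hash
    card(P join D) = 72*200/(10) = 1440
    cost = 4360 + 2*200*8 + 72 = 7632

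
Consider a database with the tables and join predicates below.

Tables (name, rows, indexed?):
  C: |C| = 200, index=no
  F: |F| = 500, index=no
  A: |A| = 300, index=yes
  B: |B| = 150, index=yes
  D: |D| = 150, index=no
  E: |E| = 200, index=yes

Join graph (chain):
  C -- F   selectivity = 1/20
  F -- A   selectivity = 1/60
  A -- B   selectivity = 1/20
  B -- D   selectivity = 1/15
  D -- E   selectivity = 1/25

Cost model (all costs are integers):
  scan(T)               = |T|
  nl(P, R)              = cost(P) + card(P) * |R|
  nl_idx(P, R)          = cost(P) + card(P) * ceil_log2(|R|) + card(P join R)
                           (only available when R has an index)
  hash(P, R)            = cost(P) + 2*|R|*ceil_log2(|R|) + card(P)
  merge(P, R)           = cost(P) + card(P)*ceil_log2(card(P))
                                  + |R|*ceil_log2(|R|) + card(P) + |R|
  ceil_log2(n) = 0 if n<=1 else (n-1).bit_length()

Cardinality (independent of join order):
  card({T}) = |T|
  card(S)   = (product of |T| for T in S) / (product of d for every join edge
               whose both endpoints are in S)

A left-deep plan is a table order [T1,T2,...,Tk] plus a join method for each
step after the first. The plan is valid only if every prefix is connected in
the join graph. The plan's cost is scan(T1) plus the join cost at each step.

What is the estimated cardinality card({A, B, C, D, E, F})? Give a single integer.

15000000

Tables in S: A(300), B(150), C(200), D(150), E(200), F(500)
Edges inside S: C-F(d=20), F-A(d=60), A-B(d=20), B-D(d=15), D-E(d=25)
numerator = 300 * 150 * 200 * 150 * 200 * 500 = 135000000000000
denominator = 20 * 60 * 20 * 15 * 25 = 9000000
card(S) = 135000000000000 / 9000000 = 15000000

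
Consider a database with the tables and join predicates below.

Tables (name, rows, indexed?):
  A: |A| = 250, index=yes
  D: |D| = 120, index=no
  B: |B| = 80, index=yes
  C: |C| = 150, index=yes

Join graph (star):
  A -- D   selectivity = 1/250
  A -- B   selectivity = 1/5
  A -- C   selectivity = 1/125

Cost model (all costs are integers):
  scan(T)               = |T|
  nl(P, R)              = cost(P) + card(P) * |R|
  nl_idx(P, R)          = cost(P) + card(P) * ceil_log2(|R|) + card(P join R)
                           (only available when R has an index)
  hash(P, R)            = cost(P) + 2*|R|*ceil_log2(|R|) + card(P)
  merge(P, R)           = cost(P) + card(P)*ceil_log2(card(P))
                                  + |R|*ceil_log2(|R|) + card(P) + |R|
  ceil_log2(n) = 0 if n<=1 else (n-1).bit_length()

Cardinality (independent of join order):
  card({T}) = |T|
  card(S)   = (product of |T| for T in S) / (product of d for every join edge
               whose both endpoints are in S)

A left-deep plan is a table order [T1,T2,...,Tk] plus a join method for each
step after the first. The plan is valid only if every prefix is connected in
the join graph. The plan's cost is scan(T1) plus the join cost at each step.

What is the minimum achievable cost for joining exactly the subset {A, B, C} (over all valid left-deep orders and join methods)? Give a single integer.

3070

Selinger DP over subsets of {A,B,C}:
  {A}: scan cost=250, card=250
  {B}: scan cost=80, card=80
  {C}: scan cost=150, card=150
  {AB}: card=4000; try (B,hash)→1620, (A,merge)→2970, (B,merge)→3140, (A,hash)→4160, (A,nl_idx)→4720, (B,nl_idx)→6000 …(+2); best=1620 via (B,hash)
  {AC}: card=300; try (A,nl_idx)→1650, (C,nl_idx)→2550, (C,hash)→2900, (A,merge)→3750, (C,merge)→3850, (A,hash)→4300 …(+2); best=1650 via (A,nl_idx)
  {ABC}: card=4800; try (B,hash)→3070, (B,merge)→5290, (C,hash)→8020, (B,nl_idx)→8550, (B,nl)→25650, (C,nl_idx)→38420 …(+2); best=3070 via (B,hash)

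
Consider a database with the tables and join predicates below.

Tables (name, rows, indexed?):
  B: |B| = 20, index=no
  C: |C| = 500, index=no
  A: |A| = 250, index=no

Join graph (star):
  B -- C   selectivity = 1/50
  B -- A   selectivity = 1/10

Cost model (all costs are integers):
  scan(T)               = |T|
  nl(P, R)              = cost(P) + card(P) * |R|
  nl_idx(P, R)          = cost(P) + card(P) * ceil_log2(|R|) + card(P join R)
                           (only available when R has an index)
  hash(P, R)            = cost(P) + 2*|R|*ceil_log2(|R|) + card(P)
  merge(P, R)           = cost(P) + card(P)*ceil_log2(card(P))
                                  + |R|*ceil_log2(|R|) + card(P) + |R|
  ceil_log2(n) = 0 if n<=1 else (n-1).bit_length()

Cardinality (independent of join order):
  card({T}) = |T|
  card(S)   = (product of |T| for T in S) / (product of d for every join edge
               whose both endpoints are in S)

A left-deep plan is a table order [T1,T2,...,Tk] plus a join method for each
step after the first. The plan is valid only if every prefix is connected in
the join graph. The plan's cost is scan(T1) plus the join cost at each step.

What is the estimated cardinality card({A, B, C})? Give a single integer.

5000

Tables in S: A(250), B(20), C(500)
Edges inside S: B-C(d=50), B-A(d=10)
numerator = 250 * 20 * 500 = 2500000
denominator = 50 * 10 = 500
card(S) = 2500000 / 500 = 5000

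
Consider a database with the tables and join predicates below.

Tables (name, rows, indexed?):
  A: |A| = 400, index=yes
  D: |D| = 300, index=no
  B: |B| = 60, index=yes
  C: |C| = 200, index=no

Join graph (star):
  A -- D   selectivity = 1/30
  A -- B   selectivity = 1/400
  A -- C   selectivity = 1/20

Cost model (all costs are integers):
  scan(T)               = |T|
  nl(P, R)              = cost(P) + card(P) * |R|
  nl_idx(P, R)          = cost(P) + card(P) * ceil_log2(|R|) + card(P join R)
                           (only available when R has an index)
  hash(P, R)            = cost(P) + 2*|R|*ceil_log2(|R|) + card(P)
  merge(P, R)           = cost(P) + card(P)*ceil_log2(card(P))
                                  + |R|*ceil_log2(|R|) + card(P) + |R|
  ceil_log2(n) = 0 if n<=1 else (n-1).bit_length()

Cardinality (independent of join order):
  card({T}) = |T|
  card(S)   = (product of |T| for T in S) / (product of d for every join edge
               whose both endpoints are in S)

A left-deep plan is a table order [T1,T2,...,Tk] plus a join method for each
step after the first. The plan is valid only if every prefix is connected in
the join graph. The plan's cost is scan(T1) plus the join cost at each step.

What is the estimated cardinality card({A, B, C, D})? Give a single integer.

6000

Tables in S: A(400), B(60), C(200), D(300)
Edges inside S: A-D(d=30), A-B(d=400), A-C(d=20)
numerator = 400 * 60 * 200 * 300 = 1440000000
denominator = 30 * 400 * 20 = 240000
card(S) = 1440000000 / 240000 = 6000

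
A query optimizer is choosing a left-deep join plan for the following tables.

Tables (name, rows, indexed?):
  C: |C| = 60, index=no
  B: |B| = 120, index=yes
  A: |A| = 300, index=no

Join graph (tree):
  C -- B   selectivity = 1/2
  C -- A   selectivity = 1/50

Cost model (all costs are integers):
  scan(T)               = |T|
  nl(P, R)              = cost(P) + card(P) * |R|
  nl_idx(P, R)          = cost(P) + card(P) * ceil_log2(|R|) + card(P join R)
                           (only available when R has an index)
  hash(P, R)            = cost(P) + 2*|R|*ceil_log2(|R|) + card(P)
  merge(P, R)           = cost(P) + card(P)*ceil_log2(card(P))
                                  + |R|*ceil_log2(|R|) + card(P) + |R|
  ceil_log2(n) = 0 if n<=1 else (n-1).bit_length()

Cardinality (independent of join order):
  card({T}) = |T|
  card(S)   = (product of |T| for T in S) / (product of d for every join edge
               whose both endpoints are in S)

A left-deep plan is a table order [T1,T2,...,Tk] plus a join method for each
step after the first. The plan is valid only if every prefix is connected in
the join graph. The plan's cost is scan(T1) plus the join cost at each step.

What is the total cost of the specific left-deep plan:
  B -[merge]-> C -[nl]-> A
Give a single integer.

step 1: scan B: cost=120, card=120
step 2: join C via merge
    card(P join C) = 120*60/(2) = 3600
    cost = 120 + 120*7 + 60*6 + 120 + 60 = 1500
step 3: join A via nl
    card(P join A) = 3600*300/(50) = 21600
    cost = 1500 + 3600*300 = 1081500

1081500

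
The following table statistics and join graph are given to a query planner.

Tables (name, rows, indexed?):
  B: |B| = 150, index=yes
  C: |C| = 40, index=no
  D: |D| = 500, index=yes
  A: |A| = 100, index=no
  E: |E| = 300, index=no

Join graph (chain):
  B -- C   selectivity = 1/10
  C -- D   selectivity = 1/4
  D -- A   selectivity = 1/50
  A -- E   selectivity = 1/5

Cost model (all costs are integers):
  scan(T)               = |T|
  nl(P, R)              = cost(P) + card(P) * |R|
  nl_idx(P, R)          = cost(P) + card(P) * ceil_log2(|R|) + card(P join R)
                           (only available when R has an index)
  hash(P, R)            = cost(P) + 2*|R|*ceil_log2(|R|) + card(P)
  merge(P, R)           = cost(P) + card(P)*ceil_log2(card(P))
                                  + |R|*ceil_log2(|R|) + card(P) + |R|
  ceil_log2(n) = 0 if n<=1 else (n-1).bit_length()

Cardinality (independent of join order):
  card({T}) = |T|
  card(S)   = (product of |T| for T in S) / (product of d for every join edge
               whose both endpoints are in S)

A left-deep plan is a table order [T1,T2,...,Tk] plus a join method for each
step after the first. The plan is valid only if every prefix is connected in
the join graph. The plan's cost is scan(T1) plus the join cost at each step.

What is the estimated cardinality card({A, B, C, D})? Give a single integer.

150000

Tables in S: A(100), B(150), C(40), D(500)
Edges inside S: B-C(d=10), C-D(d=4), D-A(d=50)
numerator = 100 * 150 * 40 * 500 = 300000000
denominator = 10 * 4 * 50 = 2000
card(S) = 300000000 / 2000 = 150000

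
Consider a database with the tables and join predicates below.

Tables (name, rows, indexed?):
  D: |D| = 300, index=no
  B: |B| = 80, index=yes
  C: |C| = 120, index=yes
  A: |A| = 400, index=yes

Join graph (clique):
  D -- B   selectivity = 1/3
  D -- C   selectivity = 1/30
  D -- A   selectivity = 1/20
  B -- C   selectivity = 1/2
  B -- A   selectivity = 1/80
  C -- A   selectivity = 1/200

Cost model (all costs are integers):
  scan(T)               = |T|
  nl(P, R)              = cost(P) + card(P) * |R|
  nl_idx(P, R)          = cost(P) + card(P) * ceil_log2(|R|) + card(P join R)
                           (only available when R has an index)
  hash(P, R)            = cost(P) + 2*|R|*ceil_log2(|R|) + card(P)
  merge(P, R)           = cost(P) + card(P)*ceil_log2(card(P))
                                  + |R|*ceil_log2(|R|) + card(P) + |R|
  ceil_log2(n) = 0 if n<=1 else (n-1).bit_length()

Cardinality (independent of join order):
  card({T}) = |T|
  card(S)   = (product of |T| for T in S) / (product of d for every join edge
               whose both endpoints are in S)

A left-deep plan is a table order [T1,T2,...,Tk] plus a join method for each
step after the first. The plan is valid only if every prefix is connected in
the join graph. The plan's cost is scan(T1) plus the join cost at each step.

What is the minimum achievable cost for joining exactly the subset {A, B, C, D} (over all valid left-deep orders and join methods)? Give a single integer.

6760

Selinger DP over subsets of {A,B,C,D}:
  {D}: scan cost=300, card=300
  {B}: scan cost=80, card=80
  {C}: scan cost=120, card=120
  {A}: scan cost=400, card=400
  {BD}: card=8000; try (B,hash)→1720, (D,merge)→3720, (B,merge)→3940, (D,hash)→5560, (B,nl_idx)→10400, (D,nl)→24080 …(+1); best=1720 via (B,hash)
  {CD}: card=1200; try (C,hash)→2280, (C,nl_idx)→3600, (D,merge)→4080, (C,merge)→4260, (D,hash)→5640, (D,nl)→36120 …(+1); best=2280 via (C,hash)
  {AD}: card=6000; try (D,hash)→6200, (A,merge)→7300, (D,merge)→7400, (A,hash)→7800, (A,nl_idx)→9000, (A,nl)→120300 …(+1); best=6200 via (D,hash)
  {BC}: card=4800; try (B,hash)→1360, (C,merge)→1680, (B,merge)→1720, (C,hash)→1840, (C,nl_idx)→5440, (B,nl_idx)→5760 …(+2); best=1360 via (B,hash)
  {AB}: card=400; try (A,nl_idx)→1200, (B,hash)→1920, (B,nl_idx)→3600, (A,merge)→4720, (B,merge)→5040, (A,hash)→7360 …(+2); best=1200 via (A,nl_idx)
  {AC}: card=240; try (A,nl_idx)→1440, (C,hash)→2480, (C,nl_idx)→3440, (A,merge)→5080, (C,merge)→5360, (A,hash)→7440 …(+2); best=1440 via (A,nl_idx)
  {BCD}: card=16000; try (B,hash)→4600, (C,hash)→11400, (D,hash)→11560, (B,merge)→17320, (B,nl_idx)→26680, (D,merge)→71560 …(+5); best=4600 via (B,hash)
  {ABD}: card=2000; try (D,hash)→7000, (D,merge)→8200, (B,hash)→13320, (A,hash)→16920, (B,nl_idx)→50200, (A,nl_idx)→75720 …(+5); best=7000 via (D,hash)
  {ACD}: card=120; try (D,merge)→6600, (D,hash)→7080, (A,hash)→10680, (A,nl_idx)→13200, (C,hash)→13880, (A,merge)→20680 …(+5); best=6600 via (D,merge)
  {ABC}: card=120; try (B,hash)→2800, (B,nl_idx)→3240, (C,hash)→3280, (C,nl_idx)→4120, (B,merge)→4240, (C,merge)→6160 …(+6); best=2800 via (B,hash)
  {ABCD}: card=20; try (D,merge)→6760, (B,nl_idx)→7460, (B,hash)→7840, (B,merge)→8200, (D,hash)→8320, (C,hash)→10680 …(+9); best=6760 via (D,merge)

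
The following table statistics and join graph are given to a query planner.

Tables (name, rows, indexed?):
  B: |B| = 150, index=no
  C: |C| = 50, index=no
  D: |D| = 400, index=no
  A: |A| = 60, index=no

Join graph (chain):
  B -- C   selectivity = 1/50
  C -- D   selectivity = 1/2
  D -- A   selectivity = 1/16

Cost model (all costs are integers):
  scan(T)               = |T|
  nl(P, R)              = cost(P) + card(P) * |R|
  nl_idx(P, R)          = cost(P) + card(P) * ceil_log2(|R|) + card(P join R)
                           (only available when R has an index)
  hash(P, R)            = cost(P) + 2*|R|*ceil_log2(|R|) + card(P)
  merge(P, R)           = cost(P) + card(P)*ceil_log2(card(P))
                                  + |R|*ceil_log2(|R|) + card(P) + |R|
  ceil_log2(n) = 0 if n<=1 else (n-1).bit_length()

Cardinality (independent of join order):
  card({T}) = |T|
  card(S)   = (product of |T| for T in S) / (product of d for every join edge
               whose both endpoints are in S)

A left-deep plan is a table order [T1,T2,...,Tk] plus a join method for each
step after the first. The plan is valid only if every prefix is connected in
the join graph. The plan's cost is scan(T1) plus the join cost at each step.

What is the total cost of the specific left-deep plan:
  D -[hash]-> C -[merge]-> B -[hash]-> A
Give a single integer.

183470

step 1: scan D: cost=400, card=400
step 2: join C via hash
    card(P join C) = 400*50/(2) = 10000
    cost = 400 + 2*50*6 + 400 = 1400
step 3: join B via merge
    card(P join B) = 10000*150/(50) = 30000
    cost = 1400 + 10000*14 + 150*8 + 10000 + 150 = 152750
step 4: join A via hash
    card(P join A) = 30000*60/(16) = 112500
    cost = 152750 + 2*60*6 + 30000 = 183470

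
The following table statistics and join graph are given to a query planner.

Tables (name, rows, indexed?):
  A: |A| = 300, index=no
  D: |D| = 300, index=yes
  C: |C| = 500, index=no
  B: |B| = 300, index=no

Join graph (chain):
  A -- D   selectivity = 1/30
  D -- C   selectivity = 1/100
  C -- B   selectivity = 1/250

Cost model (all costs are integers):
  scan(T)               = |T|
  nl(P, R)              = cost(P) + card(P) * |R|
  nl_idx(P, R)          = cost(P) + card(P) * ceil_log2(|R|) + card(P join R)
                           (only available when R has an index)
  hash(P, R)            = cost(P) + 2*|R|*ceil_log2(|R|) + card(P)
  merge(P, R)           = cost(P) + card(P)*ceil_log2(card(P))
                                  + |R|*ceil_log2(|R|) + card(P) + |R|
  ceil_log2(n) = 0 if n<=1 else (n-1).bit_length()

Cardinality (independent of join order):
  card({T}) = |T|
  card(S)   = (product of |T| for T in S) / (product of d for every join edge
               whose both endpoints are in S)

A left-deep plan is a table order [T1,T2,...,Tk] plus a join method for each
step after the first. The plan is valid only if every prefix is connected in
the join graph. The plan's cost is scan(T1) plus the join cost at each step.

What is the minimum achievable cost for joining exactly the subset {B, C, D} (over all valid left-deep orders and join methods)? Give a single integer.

Selinger DP over subsets of {B,C,D}:
  {D}: scan cost=300, card=300
  {C}: scan cost=500, card=500
  {B}: scan cost=300, card=300
  {CD}: card=1500; try (D,hash)→6400, (D,nl_idx)→6500, (C,merge)→8300, (D,merge)→8500, (C,hash)→9600, (C,nl)→150300 …(+1); best=6400 via (D,hash)
  {BC}: card=600; try (B,hash)→6400, (C,merge)→8300, (B,merge)→8500, (C,hash)→9600, (C,nl)→150300, (B,nl)→150500; best=6400 via (B,hash)
  {BCD}: card=1800; try (D,hash)→12400, (B,hash)→13300, (D,nl_idx)→13600, (D,merge)→16000, (B,merge)→27400, (D,nl)→186400 …(+1); best=12400 via (D,hash)

12400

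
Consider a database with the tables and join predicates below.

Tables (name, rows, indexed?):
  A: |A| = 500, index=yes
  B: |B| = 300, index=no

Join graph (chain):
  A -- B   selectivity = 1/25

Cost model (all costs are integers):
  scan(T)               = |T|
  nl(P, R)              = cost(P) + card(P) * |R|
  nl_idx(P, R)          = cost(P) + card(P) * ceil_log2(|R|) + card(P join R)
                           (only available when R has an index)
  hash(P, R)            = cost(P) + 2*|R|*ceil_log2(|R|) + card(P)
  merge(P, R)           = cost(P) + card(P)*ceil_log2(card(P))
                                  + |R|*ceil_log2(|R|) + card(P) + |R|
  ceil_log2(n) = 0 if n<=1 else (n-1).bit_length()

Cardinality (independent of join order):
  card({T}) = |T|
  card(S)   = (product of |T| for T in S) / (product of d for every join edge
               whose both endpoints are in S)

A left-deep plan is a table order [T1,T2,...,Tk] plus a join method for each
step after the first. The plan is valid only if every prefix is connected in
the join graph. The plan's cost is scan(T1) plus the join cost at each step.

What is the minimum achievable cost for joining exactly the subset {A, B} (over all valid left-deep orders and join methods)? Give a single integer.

6400

Selinger DP over subsets of {A,B}:
  {A}: scan cost=500, card=500
  {B}: scan cost=300, card=300
  {AB}: card=6000; try (B,hash)→6400, (A,merge)→8300, (B,merge)→8500, (A,nl_idx)→9000, (A,hash)→9600, (A,nl)→150300 …(+1); best=6400 via (B,hash)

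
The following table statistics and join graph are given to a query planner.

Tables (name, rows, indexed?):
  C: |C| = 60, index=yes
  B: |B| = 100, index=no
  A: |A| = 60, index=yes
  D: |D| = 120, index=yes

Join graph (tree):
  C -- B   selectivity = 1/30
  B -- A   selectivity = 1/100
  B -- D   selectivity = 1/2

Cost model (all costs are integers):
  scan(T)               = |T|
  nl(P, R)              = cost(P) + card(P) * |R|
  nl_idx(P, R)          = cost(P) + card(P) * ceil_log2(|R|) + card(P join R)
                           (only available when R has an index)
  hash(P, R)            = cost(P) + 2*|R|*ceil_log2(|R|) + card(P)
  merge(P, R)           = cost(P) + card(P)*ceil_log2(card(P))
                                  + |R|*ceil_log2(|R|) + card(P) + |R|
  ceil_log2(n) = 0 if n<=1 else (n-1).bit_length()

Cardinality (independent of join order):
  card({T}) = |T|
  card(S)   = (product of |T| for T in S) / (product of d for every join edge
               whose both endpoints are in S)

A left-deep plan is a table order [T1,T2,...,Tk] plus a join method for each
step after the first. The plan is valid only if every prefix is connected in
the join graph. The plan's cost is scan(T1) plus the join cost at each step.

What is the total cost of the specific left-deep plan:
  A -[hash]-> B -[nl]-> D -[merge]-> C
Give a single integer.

step 1: scan A: cost=60, card=60
step 2: join B via hash
    card(P join B) = 60*100/(100) = 60
    cost = 60 + 2*100*7 + 60 = 1520
step 3: join D via nl
    card(P join D) = 60*120/(2) = 3600
    cost = 1520 + 60*120 = 8720
step 4: join C via merge
    card(P join C) = 3600*60/(30) = 7200
    cost = 8720 + 3600*12 + 60*6 + 3600 + 60 = 55940

55940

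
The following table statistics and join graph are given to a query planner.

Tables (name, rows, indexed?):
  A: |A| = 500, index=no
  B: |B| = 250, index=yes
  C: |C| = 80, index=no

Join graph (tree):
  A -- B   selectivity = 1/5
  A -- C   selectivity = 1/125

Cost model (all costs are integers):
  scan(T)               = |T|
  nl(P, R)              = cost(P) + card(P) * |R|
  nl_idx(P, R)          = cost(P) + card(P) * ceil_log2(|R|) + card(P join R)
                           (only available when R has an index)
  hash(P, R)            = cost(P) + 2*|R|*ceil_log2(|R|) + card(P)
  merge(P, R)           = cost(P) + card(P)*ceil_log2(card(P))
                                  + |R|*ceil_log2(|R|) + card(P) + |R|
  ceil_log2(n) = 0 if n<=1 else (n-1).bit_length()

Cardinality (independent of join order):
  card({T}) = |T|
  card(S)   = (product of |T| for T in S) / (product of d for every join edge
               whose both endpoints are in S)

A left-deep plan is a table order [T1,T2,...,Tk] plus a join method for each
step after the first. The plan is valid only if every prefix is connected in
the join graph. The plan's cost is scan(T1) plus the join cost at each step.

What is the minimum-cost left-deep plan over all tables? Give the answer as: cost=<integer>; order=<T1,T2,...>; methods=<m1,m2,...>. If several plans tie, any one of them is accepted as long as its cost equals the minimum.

cost=6440; order=A,C,B; methods=hash,hash

Selinger DP (subsets sized 1..n):
  {A}: scan cost=500, card=500
  {B}: scan cost=250, card=250
  {C}: scan cost=80, card=80
  {AB}: card=25000; try (B,hash)→5000, (A,merge)→7500, (B,merge)→7750, (A,hash)→9500, (B,nl_idx)→29500, (A,nl)→125250 …(+1); best=5000 via (B,hash)
  {AC}: card=320; try (C,hash)→2120, (A,merge)→5720, (C,merge)→6140, (A,hash)→9160, (A,nl)→40080, (C,nl)→40500; best=2120 via (C,hash)
  {ABC}: card=16000; try (B,hash)→6440, (B,merge)→7570, (B,nl_idx)→20680, (C,hash)→31120, (B,nl)→82120, (C,merge)→405640 …(+1); best=6440 via (B,hash)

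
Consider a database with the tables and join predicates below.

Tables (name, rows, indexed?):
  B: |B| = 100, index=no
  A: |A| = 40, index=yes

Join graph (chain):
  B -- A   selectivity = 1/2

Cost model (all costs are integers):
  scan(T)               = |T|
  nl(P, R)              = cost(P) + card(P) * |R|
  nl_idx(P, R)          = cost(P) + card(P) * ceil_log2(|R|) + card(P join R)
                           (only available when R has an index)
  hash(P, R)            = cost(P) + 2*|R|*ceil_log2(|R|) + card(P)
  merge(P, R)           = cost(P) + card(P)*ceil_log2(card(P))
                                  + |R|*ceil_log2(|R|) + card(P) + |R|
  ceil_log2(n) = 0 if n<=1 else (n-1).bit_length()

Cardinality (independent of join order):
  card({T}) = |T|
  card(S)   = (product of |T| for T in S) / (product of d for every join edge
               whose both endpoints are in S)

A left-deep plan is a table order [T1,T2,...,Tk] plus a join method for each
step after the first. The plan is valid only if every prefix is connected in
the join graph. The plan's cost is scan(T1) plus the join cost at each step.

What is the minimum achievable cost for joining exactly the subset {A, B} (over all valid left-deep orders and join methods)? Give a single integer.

Selinger DP over subsets of {A,B}:
  {B}: scan cost=100, card=100
  {A}: scan cost=40, card=40
  {AB}: card=2000; try (A,hash)→680, (B,merge)→1120, (A,merge)→1180, (B,hash)→1480, (A,nl_idx)→2700, (B,nl)→4040 …(+1); best=680 via (A,hash)

680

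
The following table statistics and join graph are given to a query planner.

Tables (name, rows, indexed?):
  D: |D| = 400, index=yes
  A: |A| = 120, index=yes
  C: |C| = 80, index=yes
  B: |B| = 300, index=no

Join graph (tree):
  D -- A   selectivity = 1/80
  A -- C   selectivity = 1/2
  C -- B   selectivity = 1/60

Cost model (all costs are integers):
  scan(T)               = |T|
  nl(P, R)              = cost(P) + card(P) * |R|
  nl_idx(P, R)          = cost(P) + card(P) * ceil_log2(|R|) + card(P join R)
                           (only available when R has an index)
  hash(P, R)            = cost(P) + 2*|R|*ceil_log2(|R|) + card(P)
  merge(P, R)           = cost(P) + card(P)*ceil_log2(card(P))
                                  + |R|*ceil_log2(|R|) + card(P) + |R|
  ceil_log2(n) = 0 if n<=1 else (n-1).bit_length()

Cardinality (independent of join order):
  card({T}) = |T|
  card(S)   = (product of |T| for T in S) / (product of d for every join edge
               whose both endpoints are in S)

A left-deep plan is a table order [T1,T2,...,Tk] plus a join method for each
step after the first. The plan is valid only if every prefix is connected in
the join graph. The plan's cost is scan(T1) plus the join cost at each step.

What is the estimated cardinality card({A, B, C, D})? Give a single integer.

Tables in S: A(120), B(300), C(80), D(400)
Edges inside S: D-A(d=80), A-C(d=2), C-B(d=60)
numerator = 120 * 300 * 80 * 400 = 1152000000
denominator = 80 * 2 * 60 = 9600
card(S) = 1152000000 / 9600 = 120000

120000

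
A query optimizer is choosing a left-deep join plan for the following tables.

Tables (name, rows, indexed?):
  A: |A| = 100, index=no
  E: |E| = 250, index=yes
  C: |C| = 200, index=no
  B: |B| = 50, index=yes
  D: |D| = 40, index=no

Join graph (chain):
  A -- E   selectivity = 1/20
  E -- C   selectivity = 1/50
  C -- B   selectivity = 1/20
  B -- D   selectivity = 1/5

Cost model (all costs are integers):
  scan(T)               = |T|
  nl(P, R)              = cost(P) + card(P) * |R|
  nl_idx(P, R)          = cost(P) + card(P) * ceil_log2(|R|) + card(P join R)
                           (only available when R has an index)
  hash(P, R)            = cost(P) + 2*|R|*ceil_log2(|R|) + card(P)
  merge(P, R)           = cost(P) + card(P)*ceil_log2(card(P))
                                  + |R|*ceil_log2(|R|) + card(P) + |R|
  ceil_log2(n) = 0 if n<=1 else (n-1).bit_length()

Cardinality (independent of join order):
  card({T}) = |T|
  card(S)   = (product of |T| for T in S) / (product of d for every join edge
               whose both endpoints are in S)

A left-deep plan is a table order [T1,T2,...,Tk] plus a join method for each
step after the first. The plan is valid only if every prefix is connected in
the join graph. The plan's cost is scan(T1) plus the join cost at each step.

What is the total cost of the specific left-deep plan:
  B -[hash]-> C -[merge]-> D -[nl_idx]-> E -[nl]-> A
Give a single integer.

step 1: scan B: cost=50, card=50
step 2: join C via hash
    card(P join C) = 50*200/(20) = 500
    cost = 50 + 2*200*8 + 50 = 3300
step 3: join D via merge
    card(P join D) = 500*40/(5) = 4000
    cost = 3300 + 500*9 + 40*6 + 500 + 40 = 8580
step 4: join E via nl_idx
    card(P join E) = 4000*250/(50) = 20000
    cost = 8580 + 4000*8 + 20000 = 60580
step 5: join A via nl
    card(P join A) = 20000*100/(20) = 100000
    cost = 60580 + 20000*100 = 2060580

2060580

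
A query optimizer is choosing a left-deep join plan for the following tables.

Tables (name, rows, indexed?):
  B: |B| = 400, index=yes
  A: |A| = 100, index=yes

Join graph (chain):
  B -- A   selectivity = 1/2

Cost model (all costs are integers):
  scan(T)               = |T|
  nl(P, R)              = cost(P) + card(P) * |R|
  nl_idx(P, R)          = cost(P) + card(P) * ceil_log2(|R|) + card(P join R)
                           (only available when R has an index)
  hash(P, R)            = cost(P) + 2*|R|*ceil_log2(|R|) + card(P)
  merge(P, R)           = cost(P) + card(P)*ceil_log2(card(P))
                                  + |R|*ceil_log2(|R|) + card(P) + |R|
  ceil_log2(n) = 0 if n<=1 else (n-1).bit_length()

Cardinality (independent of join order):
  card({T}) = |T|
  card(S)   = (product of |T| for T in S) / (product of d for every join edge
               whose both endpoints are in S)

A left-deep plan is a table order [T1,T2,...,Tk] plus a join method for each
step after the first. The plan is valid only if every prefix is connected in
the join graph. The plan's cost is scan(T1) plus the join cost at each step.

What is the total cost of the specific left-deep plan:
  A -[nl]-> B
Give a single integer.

step 1: scan A: cost=100, card=100
step 2: join B via nl
    card(P join B) = 100*400/(2) = 20000
    cost = 100 + 100*400 = 40100

40100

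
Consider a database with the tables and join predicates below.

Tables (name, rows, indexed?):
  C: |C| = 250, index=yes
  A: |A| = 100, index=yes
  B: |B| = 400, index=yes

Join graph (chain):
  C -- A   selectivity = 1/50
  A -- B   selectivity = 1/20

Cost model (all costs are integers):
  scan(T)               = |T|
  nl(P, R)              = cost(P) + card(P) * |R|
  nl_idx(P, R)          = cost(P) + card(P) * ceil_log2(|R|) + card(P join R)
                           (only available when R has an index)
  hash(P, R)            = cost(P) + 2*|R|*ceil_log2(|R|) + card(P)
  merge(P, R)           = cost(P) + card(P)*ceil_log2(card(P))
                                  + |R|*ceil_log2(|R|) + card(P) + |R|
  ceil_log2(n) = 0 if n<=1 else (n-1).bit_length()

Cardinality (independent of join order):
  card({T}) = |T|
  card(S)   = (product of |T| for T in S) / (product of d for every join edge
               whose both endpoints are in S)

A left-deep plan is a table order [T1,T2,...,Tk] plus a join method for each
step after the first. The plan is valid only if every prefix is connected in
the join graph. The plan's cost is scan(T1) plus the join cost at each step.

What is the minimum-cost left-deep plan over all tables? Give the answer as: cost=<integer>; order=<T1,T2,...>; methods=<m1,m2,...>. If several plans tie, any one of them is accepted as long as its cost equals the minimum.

Selinger DP (subsets sized 1..n):
  {C}: scan cost=250, card=250
  {A}: scan cost=100, card=100
  {B}: scan cost=400, card=400
  {AC}: card=500; try (C,nl_idx)→1400, (A,hash)→1900, (A,nl_idx)→2500, (C,merge)→3150, (A,merge)→3300, (C,hash)→4200 …(+2); best=1400 via (C,nl_idx)
  {AB}: card=2000; try (A,hash)→2200, (B,nl_idx)→3000, (B,merge)→4900, (A,merge)→5200, (A,nl_idx)→5200, (B,hash)→7400 …(+2); best=2200 via (A,hash)
  {ABC}: card=10000; try (C,hash)→8200, (B,hash)→9100, (B,merge)→10400, (B,nl_idx)→15900, (C,nl_idx)→28200, (C,merge)→28450 …(+2); best=8200 via (C,hash)

cost=8200; order=B,A,C; methods=hash,hash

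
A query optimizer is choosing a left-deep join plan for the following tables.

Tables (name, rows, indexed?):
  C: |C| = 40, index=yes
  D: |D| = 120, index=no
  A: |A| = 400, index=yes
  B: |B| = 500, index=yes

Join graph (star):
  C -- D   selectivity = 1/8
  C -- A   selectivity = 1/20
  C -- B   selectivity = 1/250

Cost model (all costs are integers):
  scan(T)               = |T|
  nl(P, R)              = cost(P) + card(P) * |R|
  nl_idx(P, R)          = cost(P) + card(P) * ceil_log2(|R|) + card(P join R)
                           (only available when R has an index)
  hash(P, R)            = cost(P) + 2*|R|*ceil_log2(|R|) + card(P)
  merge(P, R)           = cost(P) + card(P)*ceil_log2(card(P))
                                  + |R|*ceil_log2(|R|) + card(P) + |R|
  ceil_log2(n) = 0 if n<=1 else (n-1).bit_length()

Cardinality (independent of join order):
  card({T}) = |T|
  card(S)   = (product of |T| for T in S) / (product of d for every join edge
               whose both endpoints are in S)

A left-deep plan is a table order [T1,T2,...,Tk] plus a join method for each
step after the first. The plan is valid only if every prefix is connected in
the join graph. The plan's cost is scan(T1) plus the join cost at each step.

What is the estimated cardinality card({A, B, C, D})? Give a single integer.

Tables in S: A(400), B(500), C(40), D(120)
Edges inside S: C-D(d=8), C-A(d=20), C-B(d=250)
numerator = 400 * 500 * 40 * 120 = 960000000
denominator = 8 * 20 * 250 = 40000
card(S) = 960000000 / 40000 = 24000

24000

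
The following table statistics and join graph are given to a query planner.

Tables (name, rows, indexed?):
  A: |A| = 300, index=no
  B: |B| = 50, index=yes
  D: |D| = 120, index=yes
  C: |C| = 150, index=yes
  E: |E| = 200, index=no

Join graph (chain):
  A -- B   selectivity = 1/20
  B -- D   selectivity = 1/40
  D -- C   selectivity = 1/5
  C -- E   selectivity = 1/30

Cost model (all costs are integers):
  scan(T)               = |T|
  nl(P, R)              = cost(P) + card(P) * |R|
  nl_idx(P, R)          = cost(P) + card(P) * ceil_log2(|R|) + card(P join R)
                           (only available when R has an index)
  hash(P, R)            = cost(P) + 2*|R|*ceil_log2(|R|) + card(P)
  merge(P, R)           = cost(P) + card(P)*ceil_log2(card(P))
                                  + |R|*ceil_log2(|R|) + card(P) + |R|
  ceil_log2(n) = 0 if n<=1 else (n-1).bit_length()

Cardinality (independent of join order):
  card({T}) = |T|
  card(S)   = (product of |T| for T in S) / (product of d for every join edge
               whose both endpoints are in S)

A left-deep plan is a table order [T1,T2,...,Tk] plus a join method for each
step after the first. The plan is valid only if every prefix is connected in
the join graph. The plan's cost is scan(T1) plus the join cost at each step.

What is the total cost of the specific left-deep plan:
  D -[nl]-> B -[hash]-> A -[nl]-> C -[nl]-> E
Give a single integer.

13849170

step 1: scan D: cost=120, card=120
step 2: join B via nl
    card(P join B) = 120*50/(40) = 150
    cost = 120 + 120*50 = 6120
step 3: join A via hash
    card(P join A) = 150*300/(20) = 2250
    cost = 6120 + 2*300*9 + 150 = 11670
step 4: join C via nl
    card(P join C) = 2250*150/(5) = 67500
    cost = 11670 + 2250*150 = 349170
step 5: join E via nl
    card(P join E) = 67500*200/(30) = 450000
    cost = 349170 + 67500*200 = 13849170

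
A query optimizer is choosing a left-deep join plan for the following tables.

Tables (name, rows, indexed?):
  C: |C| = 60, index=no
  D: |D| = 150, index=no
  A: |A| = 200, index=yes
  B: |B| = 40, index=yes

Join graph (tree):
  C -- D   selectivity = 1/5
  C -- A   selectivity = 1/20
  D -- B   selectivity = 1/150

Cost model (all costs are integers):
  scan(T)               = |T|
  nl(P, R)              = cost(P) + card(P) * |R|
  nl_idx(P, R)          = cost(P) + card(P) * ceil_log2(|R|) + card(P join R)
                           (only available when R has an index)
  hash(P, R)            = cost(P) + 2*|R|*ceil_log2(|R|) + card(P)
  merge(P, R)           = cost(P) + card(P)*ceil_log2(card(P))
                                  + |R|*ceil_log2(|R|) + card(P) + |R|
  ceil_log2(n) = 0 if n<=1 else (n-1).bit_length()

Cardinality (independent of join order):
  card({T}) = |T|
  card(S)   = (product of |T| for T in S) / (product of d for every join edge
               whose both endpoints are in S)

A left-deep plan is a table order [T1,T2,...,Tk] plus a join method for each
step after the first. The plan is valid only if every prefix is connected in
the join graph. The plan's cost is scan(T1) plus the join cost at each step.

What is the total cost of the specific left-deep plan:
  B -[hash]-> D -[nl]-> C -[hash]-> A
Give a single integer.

step 1: scan B: cost=40, card=40
step 2: join D via hash
    card(P join D) = 40*150/(150) = 40
    cost = 40 + 2*150*8 + 40 = 2480
step 3: join C via nl
    card(P join C) = 40*60/(5) = 480
    cost = 2480 + 40*60 = 4880
step 4: join A via hash
    card(P join A) = 480*200/(20) = 4800
    cost = 4880 + 2*200*8 + 480 = 8560

8560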